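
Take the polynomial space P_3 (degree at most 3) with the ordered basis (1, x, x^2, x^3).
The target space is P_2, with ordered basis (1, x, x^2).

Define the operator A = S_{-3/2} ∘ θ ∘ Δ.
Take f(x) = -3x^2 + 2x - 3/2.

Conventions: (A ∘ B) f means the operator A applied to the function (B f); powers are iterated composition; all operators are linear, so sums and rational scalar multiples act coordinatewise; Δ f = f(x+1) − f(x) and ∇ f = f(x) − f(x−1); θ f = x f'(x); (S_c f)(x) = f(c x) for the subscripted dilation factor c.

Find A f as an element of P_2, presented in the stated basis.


the image equals g(x) = 9x

Δ f = -6x - 1
θ Δ f = -6x
S_{-3/2} (θ ∘ Δ) f = 9x


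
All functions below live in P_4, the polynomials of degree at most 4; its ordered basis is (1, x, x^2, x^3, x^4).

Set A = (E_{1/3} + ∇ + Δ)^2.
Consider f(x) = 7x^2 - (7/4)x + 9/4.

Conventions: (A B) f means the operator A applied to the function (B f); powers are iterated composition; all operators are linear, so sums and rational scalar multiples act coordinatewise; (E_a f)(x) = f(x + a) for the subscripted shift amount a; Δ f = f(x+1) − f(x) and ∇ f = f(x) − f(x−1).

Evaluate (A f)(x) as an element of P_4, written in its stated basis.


the image equals g(x) = 7x^2 + (763/12)x + 2587/36

E_{1/3} f = 7x^2 + (35/12)x + 22/9
∇ f = 14x - 35/4
Δ f = 14x + 21/4
(E_{1/3} + ∇ + Δ) f = 7x^2 + (371/12)x - 19/18
E_{1/3} (E_{1/3} + ∇ + Δ) f = 7x^2 + (427/12)x + 361/36
∇ (E_{1/3} + ∇ + Δ) f = 14x + 287/12
Δ (E_{1/3} + ∇ + Δ) f = 14x + 455/12
(E_{1/3} + ∇ + Δ) (E_{1/3} + ∇ + Δ) f = 7x^2 + (763/12)x + 2587/36


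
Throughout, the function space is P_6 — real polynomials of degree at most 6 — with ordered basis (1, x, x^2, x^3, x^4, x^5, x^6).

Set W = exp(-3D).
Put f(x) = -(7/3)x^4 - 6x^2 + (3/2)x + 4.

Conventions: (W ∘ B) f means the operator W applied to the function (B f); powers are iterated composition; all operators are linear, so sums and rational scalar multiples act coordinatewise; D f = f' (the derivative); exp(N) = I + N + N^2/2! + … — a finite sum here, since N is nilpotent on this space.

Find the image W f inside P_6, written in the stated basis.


order-1 term: 28x^3 + 36x - 9/2
order-2 term: -126x^2 - 54
order-3 term: 252x
order-4 term: -189
the series for exp(-3D) f terminates at order 4
exp(-3D) f = -(7/3)x^4 + 28x^3 - 132x^2 + (579/2)x - 487/2

g(x) = -(7/3)x^4 + 28x^3 - 132x^2 + (579/2)x - 487/2


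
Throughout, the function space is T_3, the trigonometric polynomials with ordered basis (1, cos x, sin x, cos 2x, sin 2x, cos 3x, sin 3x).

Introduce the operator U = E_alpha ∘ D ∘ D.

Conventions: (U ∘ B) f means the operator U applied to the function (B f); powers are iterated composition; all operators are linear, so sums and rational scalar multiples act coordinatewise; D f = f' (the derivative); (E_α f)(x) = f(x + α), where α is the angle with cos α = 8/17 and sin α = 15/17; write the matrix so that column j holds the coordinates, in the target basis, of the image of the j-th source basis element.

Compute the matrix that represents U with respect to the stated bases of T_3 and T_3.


image of 1: 0
image of cos x: -(8/17)cos x + (15/17)sin x
image of sin x: -(15/17)cos x - (8/17)sin x
image of cos 2x: (644/289)cos 2x + (960/289)sin 2x
image of sin 2x: -(960/289)cos 2x + (644/289)sin 2x
image of cos 3x: (43992/4913)cos 3x - (4455/4913)sin 3x
image of sin 3x: (4455/4913)cos 3x + (43992/4913)sin 3x
each image's coordinates form column j of the matrix

the matrix is [[0, 0, 0, 0, 0, 0, 0]; [0, -8/17, -15/17, 0, 0, 0, 0]; [0, 15/17, -8/17, 0, 0, 0, 0]; [0, 0, 0, 644/289, -960/289, 0, 0]; [0, 0, 0, 960/289, 644/289, 0, 0]; [0, 0, 0, 0, 0, 43992/4913, 4455/4913]; [0, 0, 0, 0, 0, -4455/4913, 43992/4913]] (rows listed top to bottom)


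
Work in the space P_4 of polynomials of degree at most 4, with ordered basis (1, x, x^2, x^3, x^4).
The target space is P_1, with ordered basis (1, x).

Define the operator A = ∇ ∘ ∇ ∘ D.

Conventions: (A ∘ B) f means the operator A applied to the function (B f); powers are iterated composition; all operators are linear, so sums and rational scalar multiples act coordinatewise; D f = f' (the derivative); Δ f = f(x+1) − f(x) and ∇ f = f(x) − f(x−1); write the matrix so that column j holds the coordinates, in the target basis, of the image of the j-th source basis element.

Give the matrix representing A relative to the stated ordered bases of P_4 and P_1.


the matrix is [[0, 0, 0, 6, -24]; [0, 0, 0, 0, 24]] (rows listed top to bottom)

image of 1: 0
image of x: 0
image of x^2: 0
image of x^3: 6
image of x^4: 24x - 24
each image's coordinates form column j of the matrix


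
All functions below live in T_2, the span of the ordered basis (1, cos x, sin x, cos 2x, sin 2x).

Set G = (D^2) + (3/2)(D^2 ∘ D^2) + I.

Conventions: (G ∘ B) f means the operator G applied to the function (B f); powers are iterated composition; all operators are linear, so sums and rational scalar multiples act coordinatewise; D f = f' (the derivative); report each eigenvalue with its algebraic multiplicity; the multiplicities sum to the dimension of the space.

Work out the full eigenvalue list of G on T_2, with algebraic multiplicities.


image of 1: 1
image of cos x: (3/2)cos x
image of sin x: (3/2)sin x
image of cos 2x: 21cos 2x
image of sin 2x: 21sin 2x
the matrix is diagonal; its diagonal is (1, 3/2, 3/2, 21, 21)
for a triangular matrix the eigenvalues are the diagonal entries, with algebraic multiplicity their repetition count

λ = 1 (multiplicity 1), λ = 3/2 (multiplicity 2), λ = 21 (multiplicity 2)


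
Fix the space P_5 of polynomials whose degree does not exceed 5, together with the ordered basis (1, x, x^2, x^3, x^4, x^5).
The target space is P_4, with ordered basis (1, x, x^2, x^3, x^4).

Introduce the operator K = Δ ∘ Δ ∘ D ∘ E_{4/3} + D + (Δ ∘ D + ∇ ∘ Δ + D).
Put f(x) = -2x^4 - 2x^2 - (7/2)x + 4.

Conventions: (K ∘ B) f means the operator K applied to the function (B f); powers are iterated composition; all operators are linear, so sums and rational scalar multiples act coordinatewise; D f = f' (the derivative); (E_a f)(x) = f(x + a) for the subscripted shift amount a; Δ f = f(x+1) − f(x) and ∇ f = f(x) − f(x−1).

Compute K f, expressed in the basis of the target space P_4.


E_{4/3} f = -2x^4 - (32/3)x^3 - (70/3)x^2 - (1501/54)x - 854/81
D E_{4/3} f = -8x^3 - 32x^2 - (140/3)x - 1501/54
Δ D E_{4/3} f = -24x^2 - 88x - 260/3
Δ Δ D E_{4/3} f = -48x - 112
D f = -8x^3 - 4x - 7/2
D f = -8x^3 - 4x - 7/2
Δ D f = -24x^2 - 24x - 12
Δ f = -8x^3 - 12x^2 - 12x - 15/2
∇ Δ f = -24x^2 - 8
D f = -8x^3 - 4x - 7/2
(Δ ∘ D + ∇ ∘ Δ + D) f = -8x^3 - 48x^2 - 28x - 47/2
(Δ ∘ Δ ∘ D ∘ E_{4/3} + D + (Δ ∘ D + ∇ ∘ Δ + D)) f = -16x^3 - 48x^2 - 80x - 139

the result is g(x) = -16x^3 - 48x^2 - 80x - 139


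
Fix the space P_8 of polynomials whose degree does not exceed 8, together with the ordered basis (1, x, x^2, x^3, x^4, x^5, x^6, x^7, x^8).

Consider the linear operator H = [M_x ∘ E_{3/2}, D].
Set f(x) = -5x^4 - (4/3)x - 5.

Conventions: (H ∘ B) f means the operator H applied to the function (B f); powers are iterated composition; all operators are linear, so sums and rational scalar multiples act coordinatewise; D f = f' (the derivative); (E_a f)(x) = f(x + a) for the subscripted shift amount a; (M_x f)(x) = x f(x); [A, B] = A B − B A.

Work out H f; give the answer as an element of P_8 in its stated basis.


D f = -20x^3 - 4/3
E_{3/2} D f = -20x^3 - 90x^2 - 135x - 413/6
M_x E_{3/2} D f = -20x^4 - 90x^3 - 135x^2 - (413/6)x
E_{3/2} f = -5x^4 - 30x^3 - (135/2)x^2 - (413/6)x - 517/16
M_x E_{3/2} f = -5x^5 - 30x^4 - (135/2)x^3 - (413/6)x^2 - (517/16)x
D (M_x ∘ E_{3/2}) f = -25x^4 - 120x^3 - (405/2)x^2 - (413/3)x - 517/16
[M_x ∘ E_{3/2}, D] f = 5x^4 + 30x^3 + (135/2)x^2 + (413/6)x + 517/16

the result is g(x) = 5x^4 + 30x^3 + (135/2)x^2 + (413/6)x + 517/16


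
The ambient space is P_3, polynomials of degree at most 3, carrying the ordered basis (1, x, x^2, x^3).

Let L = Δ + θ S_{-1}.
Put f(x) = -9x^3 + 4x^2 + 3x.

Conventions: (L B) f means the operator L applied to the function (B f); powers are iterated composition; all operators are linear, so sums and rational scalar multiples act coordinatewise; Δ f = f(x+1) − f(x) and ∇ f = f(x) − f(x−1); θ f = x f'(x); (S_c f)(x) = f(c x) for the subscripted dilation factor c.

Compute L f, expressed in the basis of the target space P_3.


Δ f = -27x^2 - 19x - 2
S_{-1} f = 9x^3 + 4x^2 - 3x
θ S_{-1} f = 27x^3 + 8x^2 - 3x
(Δ + θ S_{-1}) f = 27x^3 - 19x^2 - 22x - 2

the image equals g(x) = 27x^3 - 19x^2 - 22x - 2


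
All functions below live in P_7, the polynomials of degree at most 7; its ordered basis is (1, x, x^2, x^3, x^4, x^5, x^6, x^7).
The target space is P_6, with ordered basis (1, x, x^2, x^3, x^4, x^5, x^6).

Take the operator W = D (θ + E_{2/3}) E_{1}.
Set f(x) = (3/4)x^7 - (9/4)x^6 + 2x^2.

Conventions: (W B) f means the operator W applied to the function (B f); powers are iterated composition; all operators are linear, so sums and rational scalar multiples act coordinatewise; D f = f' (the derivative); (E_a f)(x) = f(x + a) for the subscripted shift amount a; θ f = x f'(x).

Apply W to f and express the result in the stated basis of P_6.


E_{1} f = (3/4)x^7 + 3x^6 + (9/4)x^5 - (15/2)x^4 - (75/4)x^3 - 16x^2 - (17/4)x + 1/2
θ E_{1} f = (21/4)x^7 + 18x^6 + (45/4)x^5 - 30x^4 - (225/4)x^3 - 32x^2 - (17/4)x
E_{2/3} E_{1} f = (3/4)x^7 + (13/2)x^6 + (85/4)x^5 + (250/9)x^4 - (625/108)x^3 - (3017/54)x^2 - (52895/972)x - 11575/729
(θ + E_{2/3}) E_{1} f = 6x^7 + (49/2)x^6 + (65/2)x^5 - (20/9)x^4 - (1675/27)x^3 - (4745/54)x^2 - (28513/486)x - 11575/729
D (θ + E_{2/3}) E_{1} f = 42x^6 + 147x^5 + (325/2)x^4 - (80/9)x^3 - (1675/9)x^2 - (4745/27)x - 28513/486

g(x) = 42x^6 + 147x^5 + (325/2)x^4 - (80/9)x^3 - (1675/9)x^2 - (4745/27)x - 28513/486


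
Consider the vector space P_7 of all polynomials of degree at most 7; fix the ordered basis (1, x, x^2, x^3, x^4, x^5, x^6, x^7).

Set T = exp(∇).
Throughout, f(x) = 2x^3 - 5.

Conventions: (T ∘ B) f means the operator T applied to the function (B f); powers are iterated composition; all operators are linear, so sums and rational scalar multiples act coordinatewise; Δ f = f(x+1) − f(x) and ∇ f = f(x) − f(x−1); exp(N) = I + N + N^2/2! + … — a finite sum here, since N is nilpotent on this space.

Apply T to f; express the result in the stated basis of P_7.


order-1 term: 6x^2 - 6x + 2
order-2 term: 6x - 6
order-3 term: 2
the series for exp(∇) f terminates at order 3
exp(∇) f = 2x^3 + 6x^2 - 7

g(x) = 2x^3 + 6x^2 - 7


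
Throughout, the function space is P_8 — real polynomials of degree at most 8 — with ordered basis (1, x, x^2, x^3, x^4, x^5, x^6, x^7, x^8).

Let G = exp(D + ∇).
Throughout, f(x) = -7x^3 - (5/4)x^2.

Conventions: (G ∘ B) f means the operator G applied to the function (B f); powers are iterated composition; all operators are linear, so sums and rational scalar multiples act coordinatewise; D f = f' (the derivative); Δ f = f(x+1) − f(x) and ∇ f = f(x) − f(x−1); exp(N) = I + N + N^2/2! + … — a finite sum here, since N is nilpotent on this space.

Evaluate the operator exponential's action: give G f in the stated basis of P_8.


order-1 term: -42x^2 + 16x - 23/4
order-2 term: -84x + 37
order-3 term: -56
the series for exp(D + ∇) f terminates at order 3
exp(D + ∇) f = -7x^3 - (173/4)x^2 - 68x - 99/4

the result is g(x) = -7x^3 - (173/4)x^2 - 68x - 99/4


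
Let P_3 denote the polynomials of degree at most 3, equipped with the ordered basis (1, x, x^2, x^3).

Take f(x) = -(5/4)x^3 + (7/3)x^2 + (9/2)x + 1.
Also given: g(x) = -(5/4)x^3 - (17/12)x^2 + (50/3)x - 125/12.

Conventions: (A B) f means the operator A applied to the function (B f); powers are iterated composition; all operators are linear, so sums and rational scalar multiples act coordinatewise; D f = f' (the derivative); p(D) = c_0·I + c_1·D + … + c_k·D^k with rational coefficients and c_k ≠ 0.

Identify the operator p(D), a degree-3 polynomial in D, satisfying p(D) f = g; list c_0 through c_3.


D^0 f = -(5/4)x^3 + (7/3)x^2 + (9/2)x + 1
D^1 f = -(15/4)x^2 + (14/3)x + 9/2
D^2 f = -(15/2)x + 14/3
D^3 f = -15/2
matching coefficients of g against c_0 f + c_1 Df + … from the top degree down determines the c_i
solution: c_0 = 1, c_1 = 1, c_2 = -1, c_3 = 3/2

p(D) = I + D − D^2 + (3/2)·D^3, i.e. c_0 = 1, c_1 = 1, c_2 = -1, c_3 = 3/2


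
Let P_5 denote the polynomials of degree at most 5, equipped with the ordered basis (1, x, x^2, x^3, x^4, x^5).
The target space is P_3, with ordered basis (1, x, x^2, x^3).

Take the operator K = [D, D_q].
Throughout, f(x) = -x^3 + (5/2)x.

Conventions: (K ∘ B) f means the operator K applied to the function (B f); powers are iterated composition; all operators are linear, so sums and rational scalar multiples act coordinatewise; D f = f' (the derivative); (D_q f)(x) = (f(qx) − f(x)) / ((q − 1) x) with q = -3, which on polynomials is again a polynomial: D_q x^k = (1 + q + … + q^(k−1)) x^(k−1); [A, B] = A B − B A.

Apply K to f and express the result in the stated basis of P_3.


g(x) = -20x

D_q f = -7x^2 + 5/2
D D_q f = -14x
D f = -3x^2 + 5/2
D_q D f = 6x
[D, D_q] f = -20x


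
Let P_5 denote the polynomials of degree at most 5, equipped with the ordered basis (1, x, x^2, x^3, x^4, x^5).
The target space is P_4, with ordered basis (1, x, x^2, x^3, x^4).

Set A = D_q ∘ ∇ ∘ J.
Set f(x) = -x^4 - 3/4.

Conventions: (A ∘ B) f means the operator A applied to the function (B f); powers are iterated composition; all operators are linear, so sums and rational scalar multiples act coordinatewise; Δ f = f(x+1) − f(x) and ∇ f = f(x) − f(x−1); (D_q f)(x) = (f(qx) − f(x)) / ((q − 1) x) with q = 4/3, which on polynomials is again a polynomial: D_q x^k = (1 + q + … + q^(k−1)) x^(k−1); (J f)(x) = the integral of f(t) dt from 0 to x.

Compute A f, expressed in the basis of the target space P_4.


the image equals g(x) = -(175/27)x^3 + (74/9)x^2 - (14/3)x + 1

J f = -(1/5)x^5 - (3/4)x
∇ J f = -x^4 + 2x^3 - 2x^2 + x - 19/20
D_q ∇ J f = -(175/27)x^3 + (74/9)x^2 - (14/3)x + 1


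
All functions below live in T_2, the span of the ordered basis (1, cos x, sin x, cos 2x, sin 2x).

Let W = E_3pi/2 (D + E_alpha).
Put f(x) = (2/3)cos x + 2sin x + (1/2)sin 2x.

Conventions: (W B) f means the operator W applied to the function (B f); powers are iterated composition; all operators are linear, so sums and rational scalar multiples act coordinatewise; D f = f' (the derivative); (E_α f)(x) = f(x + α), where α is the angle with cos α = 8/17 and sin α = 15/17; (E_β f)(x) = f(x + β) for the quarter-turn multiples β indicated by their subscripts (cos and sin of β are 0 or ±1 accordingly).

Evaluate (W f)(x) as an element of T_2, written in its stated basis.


D f = 2cos x - (2/3)sin x + cos 2x
E_alpha f = (106/51)cos x + (6/17)sin x + (120/289)cos 2x - (161/578)sin 2x
(D + E_alpha) f = (208/51)cos x - (16/51)sin x + (409/289)cos 2x - (161/578)sin 2x
E_3pi/2 (D + E_alpha) f = (16/51)cos x + (208/51)sin x - (409/289)cos 2x + (161/578)sin 2x

the result is g(x) = (16/51)cos x + (208/51)sin x - (409/289)cos 2x + (161/578)sin 2x


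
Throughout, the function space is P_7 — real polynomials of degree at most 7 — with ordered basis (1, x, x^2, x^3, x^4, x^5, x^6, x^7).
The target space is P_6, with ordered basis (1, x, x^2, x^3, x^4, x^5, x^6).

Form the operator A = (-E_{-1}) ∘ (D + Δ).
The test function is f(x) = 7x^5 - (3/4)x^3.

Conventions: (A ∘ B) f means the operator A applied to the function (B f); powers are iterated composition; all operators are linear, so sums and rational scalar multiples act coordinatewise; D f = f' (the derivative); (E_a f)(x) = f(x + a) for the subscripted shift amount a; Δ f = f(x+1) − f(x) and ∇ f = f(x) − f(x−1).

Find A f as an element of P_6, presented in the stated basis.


D f = 35x^4 - (9/4)x^2
Δ f = 35x^4 + 70x^3 + (271/4)x^2 + (131/4)x + 25/4
(D + Δ) f = 70x^4 + 70x^3 + (131/2)x^2 + (131/4)x + 25/4
E_{-1} (D + Δ) f = 70x^4 - 210x^3 + (551/2)x^2 - (673/4)x + 39
(-E_{-1}) (D + Δ) f = -70x^4 + 210x^3 - (551/2)x^2 + (673/4)x - 39

the result is g(x) = -70x^4 + 210x^3 - (551/2)x^2 + (673/4)x - 39


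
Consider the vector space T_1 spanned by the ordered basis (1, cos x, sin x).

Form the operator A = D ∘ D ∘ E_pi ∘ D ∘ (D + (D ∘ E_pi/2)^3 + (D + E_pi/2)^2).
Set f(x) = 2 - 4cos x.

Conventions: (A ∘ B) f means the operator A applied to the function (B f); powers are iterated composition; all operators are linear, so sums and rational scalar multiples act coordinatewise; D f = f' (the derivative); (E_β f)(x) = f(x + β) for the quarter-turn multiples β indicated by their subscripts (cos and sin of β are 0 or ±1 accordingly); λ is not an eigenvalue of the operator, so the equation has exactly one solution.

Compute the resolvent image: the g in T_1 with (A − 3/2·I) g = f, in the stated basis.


the result is g(x) = -4/3 + (8/25)cos x + (16/25)sin x

write g with unknown coordinates in the stated basis and equate coefficients in (A − 3/2·I) g = f
solving from the highest basis element down gives g = -4/3 + (8/25)cos x + (16/25)sin x
check: A g = -(88/25)cos x + (24/25)sin x
so A g − 3/2·g = 2 - 4cos x = f ✓


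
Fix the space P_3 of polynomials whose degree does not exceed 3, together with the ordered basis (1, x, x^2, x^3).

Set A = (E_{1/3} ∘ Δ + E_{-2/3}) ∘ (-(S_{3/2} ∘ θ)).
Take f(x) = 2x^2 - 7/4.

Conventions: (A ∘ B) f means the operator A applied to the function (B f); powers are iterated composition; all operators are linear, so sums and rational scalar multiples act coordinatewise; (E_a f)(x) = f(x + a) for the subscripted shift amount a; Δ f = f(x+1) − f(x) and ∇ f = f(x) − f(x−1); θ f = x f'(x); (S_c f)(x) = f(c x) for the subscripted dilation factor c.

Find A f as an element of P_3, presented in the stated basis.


θ f = 4x^2
S_{3/2} θ f = 9x^2
(-(S_{3/2} ∘ θ)) f = -9x^2
Δ (-(S_{3/2} ∘ θ)) f = -18x - 9
E_{1/3} Δ (-(S_{3/2} ∘ θ)) f = -18x - 15
E_{-2/3} (-(S_{3/2} ∘ θ)) f = -9x^2 + 12x - 4
(E_{1/3} ∘ Δ + E_{-2/3}) (-(S_{3/2} ∘ θ)) f = -9x^2 - 6x - 19

g(x) = -9x^2 - 6x - 19


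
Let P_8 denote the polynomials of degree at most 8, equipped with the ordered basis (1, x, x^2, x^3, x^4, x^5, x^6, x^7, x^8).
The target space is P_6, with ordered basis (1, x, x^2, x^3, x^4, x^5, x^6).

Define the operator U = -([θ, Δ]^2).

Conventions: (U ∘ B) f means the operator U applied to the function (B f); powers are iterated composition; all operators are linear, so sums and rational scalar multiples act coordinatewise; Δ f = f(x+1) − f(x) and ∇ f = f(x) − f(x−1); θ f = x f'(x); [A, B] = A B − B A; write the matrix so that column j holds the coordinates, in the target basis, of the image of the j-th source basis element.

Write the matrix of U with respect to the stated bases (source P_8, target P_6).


the matrix is [[0, 0, -2, -12, -48, -160, -480, -1344, -3584]; [0, 0, 0, -6, -48, -240, -960, -3360, -10752]; [0, 0, 0, 0, -12, -120, -720, -3360, -13440]; [0, 0, 0, 0, 0, -20, -240, -1680, -8960]; [0, 0, 0, 0, 0, 0, -30, -420, -3360]; [0, 0, 0, 0, 0, 0, 0, -42, -672]; [0, 0, 0, 0, 0, 0, 0, 0, -56]] (rows listed top to bottom)

image of 1: 0
image of x: 0
image of x^2: -2
image of x^3: -6x - 12
image of x^4: -12x^2 - 48x - 48
image of x^5: -20x^3 - 120x^2 - 240x - 160
image of x^6: -30x^4 - 240x^3 - 720x^2 - 960x - 480
image of x^7: -42x^5 - 420x^4 - 1680x^3 - 3360x^2 - 3360x - 1344
image of x^8: -56x^6 - 672x^5 - 3360x^4 - 8960x^3 - 13440x^2 - 10752x - 3584
each image's coordinates form column j of the matrix


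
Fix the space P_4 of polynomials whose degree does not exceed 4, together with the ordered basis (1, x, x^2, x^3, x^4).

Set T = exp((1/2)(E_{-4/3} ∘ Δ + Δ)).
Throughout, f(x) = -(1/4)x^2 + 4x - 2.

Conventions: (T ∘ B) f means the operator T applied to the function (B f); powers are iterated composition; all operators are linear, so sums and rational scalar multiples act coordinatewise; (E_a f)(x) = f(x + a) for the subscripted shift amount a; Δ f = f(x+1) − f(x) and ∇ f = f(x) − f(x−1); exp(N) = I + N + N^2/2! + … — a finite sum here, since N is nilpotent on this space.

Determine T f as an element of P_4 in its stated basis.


order-1 term: -(1/2)x + 49/12
order-2 term: -1/4
the series for exp((1/2)(E_{-4/3} ∘ Δ + Δ)) f terminates at order 2
exp((1/2)(E_{-4/3} ∘ Δ + Δ)) f = -(1/4)x^2 + (7/2)x + 11/6

the image equals g(x) = -(1/4)x^2 + (7/2)x + 11/6


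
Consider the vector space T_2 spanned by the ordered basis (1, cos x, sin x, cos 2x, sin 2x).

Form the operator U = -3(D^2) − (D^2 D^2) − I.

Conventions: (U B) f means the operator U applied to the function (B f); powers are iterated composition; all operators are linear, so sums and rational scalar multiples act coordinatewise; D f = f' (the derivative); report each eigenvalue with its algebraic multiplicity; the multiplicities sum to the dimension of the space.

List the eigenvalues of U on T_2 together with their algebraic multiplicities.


λ = -5 (multiplicity 2), λ = -1 (multiplicity 1), λ = 1 (multiplicity 2)

image of 1: -1
image of cos x: cos x
image of sin x: sin x
image of cos 2x: -5cos 2x
image of sin 2x: -5sin 2x
the matrix is diagonal; its diagonal is (-1, 1, 1, -5, -5)
for a triangular matrix the eigenvalues are the diagonal entries, with algebraic multiplicity their repetition count


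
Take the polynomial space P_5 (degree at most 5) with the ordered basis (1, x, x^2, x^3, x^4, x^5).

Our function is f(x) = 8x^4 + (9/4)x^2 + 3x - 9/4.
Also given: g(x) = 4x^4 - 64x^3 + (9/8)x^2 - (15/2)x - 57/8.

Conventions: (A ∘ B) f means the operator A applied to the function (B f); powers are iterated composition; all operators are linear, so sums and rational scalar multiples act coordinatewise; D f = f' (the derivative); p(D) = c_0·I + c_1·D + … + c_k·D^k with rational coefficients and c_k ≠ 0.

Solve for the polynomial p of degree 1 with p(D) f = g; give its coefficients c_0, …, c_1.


D^0 f = 8x^4 + (9/4)x^2 + 3x - 9/4
D^1 f = 32x^3 + (9/2)x + 3
matching coefficients of g against c_0 f + c_1 Df + … from the top degree down determines the c_i
solution: c_0 = 1/2, c_1 = -2

c_0 = 1/2, c_1 = -2


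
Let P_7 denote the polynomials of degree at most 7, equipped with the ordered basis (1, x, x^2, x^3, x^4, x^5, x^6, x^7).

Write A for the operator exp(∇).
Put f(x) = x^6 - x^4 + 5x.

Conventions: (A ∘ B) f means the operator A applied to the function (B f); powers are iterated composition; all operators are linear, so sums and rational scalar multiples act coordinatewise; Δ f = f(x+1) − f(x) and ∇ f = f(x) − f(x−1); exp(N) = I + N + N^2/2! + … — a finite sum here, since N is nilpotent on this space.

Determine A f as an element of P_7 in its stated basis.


g(x) = x^6 + 6x^5 - x^4 - 24x^3 + 15x^2 + 21x - 5

order-1 term: 6x^5 - 15x^4 + 16x^3 - 9x^2 + 2x + 5
order-2 term: 15x^4 - 60x^3 + 99x^2 - 78x + 24
order-3 term: 20x^3 - 90x^2 + 146x - 84
order-4 term: 15x^2 - 60x + 64
order-5 term: 6x - 15
order-6 term: 1
the series for exp(∇) f terminates at order 6
exp(∇) f = x^6 + 6x^5 - x^4 - 24x^3 + 15x^2 + 21x - 5


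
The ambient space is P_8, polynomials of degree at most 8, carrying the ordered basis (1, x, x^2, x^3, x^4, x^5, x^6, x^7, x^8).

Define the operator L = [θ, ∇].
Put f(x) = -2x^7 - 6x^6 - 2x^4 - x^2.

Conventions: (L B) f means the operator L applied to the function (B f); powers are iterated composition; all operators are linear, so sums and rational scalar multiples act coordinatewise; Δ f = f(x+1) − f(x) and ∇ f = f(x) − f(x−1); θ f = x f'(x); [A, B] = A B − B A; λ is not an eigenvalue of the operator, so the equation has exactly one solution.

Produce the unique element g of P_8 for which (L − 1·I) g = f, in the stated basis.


the image equals g(x) = 2x^7 - 8x^6 + 132x^5 - 1108x^4 + 7832x^3 - 41441x^2 + 146134x - 257666

write g with unknown coordinates in the stated basis and equate coefficients in (L − 1·I) g = f
solving from the highest basis element down gives g = 2x^7 - 8x^6 + 132x^5 - 1108x^4 + 7832x^3 - 41441x^2 + 146134x - 257666
check: L g = -14x^6 + 132x^5 - 1110x^4 + 7832x^3 - 41442x^2 + 146134x - 257666
so L g − 1·g = -2x^7 - 6x^6 - 2x^4 - x^2 = f ✓


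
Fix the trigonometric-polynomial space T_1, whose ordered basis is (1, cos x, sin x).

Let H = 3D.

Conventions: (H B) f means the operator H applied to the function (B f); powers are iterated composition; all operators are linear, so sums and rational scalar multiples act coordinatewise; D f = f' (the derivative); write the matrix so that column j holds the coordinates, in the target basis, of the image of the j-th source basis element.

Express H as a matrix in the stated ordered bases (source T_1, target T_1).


the matrix is [[0, 0, 0]; [0, 0, 3]; [0, -3, 0]] (rows listed top to bottom)

image of 1: 0
image of cos x: -3sin x
image of sin x: 3cos x
each image's coordinates form column j of the matrix


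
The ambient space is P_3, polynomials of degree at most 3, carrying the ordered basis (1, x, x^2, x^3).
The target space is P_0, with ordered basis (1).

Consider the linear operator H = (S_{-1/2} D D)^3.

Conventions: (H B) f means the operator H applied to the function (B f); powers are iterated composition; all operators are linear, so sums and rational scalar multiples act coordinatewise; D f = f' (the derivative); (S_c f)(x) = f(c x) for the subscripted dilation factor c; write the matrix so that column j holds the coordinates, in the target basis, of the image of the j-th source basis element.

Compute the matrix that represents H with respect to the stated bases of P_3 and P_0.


the matrix is [[0, 0, 0, 0]] (rows listed top to bottom)

image of 1: 0
image of x: 0
image of x^2: 0
image of x^3: 0
each image's coordinates form column j of the matrix


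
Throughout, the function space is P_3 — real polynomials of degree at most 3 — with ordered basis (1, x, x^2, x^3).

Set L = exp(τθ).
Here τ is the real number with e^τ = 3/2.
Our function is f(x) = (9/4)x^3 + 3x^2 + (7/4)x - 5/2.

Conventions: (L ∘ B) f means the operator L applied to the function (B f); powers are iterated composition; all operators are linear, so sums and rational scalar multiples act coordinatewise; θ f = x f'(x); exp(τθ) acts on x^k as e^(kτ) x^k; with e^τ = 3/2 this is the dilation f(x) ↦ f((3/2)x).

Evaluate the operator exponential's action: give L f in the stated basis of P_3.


the result is g(x) = (243/32)x^3 + (27/4)x^2 + (21/8)x - 5/2

exp(τθ) x^k = e^(kτ) x^k; with e^τ = 3/2 this sends x^k to (3/2)^k x^k
x ↦ 3/2 x
x^2 ↦ 9/4 x^2
x^3 ↦ 27/8 x^3
applying this coordinatewise to f: exp(τθ) f = (243/32)x^3 + (27/4)x^2 + (21/8)x - 5/2


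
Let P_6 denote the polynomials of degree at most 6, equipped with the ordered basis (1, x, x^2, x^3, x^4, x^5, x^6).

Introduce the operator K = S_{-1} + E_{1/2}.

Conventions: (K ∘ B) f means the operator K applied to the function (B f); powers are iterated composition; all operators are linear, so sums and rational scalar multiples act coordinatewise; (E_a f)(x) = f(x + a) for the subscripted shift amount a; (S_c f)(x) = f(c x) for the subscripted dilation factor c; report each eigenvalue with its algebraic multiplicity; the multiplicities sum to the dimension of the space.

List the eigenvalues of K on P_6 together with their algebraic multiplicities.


image of 1: 2
image of x: 1/2
image of x^2: 2x^2 + x + 1/4
image of x^3: (3/2)x^2 + (3/4)x + 1/8
image of x^4: 2x^4 + 2x^3 + (3/2)x^2 + (1/2)x + 1/16
image of x^5: (5/2)x^4 + (5/2)x^3 + (5/4)x^2 + (5/16)x + 1/32
image of x^6: 2x^6 + 3x^5 + (15/4)x^4 + (5/2)x^3 + (15/16)x^2 + (3/16)x + 1/64
the matrix is upper triangular; its diagonal is (2, 0, 2, 0, 2, 0, 2)
for a triangular matrix the eigenvalues are the diagonal entries, with algebraic multiplicity their repetition count

λ = 0 (multiplicity 3), λ = 2 (multiplicity 4)


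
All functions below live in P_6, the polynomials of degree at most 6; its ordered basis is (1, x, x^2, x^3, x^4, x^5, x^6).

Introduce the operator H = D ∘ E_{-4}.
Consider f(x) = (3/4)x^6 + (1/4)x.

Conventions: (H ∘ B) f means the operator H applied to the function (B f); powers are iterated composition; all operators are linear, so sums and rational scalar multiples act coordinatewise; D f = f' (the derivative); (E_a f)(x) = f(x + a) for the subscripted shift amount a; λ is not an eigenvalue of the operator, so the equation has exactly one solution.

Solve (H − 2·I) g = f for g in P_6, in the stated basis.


write g with unknown coordinates in the stated basis and equate coefficients in (H − 2·I) g = f
solving from the highest basis element down gives g = -(3/8)x^6 - (9/8)x^5 + (315/16)x^4 - (765/8)x^3 - (2655/16)x^2 + (34423/16)x - 84593/32
check: H g = -(9/4)x^5 + (315/8)x^4 - (765/4)x^3 - (2655/8)x^2 + (34425/8)x - 84593/16
so H g − 2·g = (3/4)x^6 + (1/4)x = f ✓

the image equals g(x) = -(3/8)x^6 - (9/8)x^5 + (315/16)x^4 - (765/8)x^3 - (2655/16)x^2 + (34423/16)x - 84593/32


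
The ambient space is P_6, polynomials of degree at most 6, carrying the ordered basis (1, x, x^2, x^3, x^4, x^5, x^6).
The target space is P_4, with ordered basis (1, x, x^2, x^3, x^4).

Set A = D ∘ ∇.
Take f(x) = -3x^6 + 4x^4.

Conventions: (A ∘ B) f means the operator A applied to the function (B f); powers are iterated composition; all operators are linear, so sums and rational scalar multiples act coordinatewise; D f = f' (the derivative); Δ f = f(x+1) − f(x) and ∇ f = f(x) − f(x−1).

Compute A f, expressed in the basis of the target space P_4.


the image equals g(x) = -90x^4 + 180x^3 - 132x^2 + 42x - 2

∇ f = -18x^5 + 45x^4 - 44x^3 + 21x^2 - 2x - 1
D ∇ f = -90x^4 + 180x^3 - 132x^2 + 42x - 2


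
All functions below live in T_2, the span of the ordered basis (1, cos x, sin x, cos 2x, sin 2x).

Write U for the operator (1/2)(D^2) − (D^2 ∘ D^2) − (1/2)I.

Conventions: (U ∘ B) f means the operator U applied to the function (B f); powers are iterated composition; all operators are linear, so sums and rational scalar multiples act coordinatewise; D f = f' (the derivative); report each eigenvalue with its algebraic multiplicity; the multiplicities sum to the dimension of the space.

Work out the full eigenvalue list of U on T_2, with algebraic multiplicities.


λ = -37/2 (multiplicity 2), λ = -2 (multiplicity 2), λ = -1/2 (multiplicity 1)

image of 1: -1/2
image of cos x: -2cos x
image of sin x: -2sin x
image of cos 2x: -(37/2)cos 2x
image of sin 2x: -(37/2)sin 2x
the matrix is diagonal; its diagonal is (-1/2, -2, -2, -37/2, -37/2)
for a triangular matrix the eigenvalues are the diagonal entries, with algebraic multiplicity their repetition count


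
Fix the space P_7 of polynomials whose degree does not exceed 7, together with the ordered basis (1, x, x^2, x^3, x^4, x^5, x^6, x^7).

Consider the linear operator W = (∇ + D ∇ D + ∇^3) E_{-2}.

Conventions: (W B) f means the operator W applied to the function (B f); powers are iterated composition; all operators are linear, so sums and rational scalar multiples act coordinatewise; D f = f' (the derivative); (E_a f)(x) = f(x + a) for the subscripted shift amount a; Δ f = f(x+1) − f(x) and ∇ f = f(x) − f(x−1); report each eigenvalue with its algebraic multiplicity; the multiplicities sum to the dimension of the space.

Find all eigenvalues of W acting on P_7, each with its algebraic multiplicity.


λ = 0 (multiplicity 8)

image of 1: 0
image of x: 1
image of x^2: 2x - 5
image of x^3: 3x^2 - 15x + 31
image of x^4: 4x^3 - 30x^2 + 124x - 209
image of x^5: 5x^4 - 50x^3 + 310x^2 - 1045x + 1341
image of x^6: 6x^5 - 75x^4 + 620x^3 - 3135x^2 + 8046x - 8075
image of x^7: 7x^6 - 105x^5 + 1085x^4 - 7315x^3 + 28161x^2 - 56525x + 46327
the matrix is upper triangular; its diagonal is (0, 0, 0, 0, 0, 0, 0, 0)
for a triangular matrix the eigenvalues are the diagonal entries, with algebraic multiplicity their repetition count


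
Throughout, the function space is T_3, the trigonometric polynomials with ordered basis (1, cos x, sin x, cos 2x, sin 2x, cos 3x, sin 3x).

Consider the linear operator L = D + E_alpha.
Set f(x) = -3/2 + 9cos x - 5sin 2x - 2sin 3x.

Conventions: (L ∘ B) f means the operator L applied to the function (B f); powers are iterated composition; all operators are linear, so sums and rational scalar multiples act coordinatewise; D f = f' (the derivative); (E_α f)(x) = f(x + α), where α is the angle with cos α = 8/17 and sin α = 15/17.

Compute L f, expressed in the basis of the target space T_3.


the result is g(x) = -3/2 + (72/17)cos x - (288/17)sin x - (4090/289)cos 2x + (805/289)sin 2x - (28488/4913)cos 3x + (9776/4913)sin 3x

D f = -9sin x - 10cos 2x - 6cos 3x
E_alpha f = -3/2 + (72/17)cos x - (135/17)sin x - (1200/289)cos 2x + (805/289)sin 2x + (990/4913)cos 3x + (9776/4913)sin 3x
(D + E_alpha) f = -3/2 + (72/17)cos x - (288/17)sin x - (4090/289)cos 2x + (805/289)sin 2x - (28488/4913)cos 3x + (9776/4913)sin 3x


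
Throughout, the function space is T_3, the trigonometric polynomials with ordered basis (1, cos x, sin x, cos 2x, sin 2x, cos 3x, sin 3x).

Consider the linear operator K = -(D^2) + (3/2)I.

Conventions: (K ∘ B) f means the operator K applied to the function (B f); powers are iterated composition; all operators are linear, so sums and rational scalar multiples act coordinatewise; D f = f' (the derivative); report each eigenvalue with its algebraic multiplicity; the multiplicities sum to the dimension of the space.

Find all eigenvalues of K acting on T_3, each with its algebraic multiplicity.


λ = 3/2 (multiplicity 1), λ = 5/2 (multiplicity 2), λ = 11/2 (multiplicity 2), λ = 21/2 (multiplicity 2)

image of 1: 3/2
image of cos x: (5/2)cos x
image of sin x: (5/2)sin x
image of cos 2x: (11/2)cos 2x
image of sin 2x: (11/2)sin 2x
image of cos 3x: (21/2)cos 3x
image of sin 3x: (21/2)sin 3x
the matrix is diagonal; its diagonal is (3/2, 5/2, 5/2, 11/2, 11/2, 21/2, 21/2)
for a triangular matrix the eigenvalues are the diagonal entries, with algebraic multiplicity their repetition count


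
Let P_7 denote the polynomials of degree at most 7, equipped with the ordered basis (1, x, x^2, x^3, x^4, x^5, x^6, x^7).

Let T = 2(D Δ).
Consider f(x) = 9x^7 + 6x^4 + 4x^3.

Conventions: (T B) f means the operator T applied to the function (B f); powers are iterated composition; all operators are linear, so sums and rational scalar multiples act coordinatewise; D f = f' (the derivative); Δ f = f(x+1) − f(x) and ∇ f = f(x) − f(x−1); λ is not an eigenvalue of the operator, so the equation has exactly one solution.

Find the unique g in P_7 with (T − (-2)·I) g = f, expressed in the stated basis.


g(x) = (9/2)x^7 - 189x^5 - (939/2)x^4 + 3152x^3 + (21663/2)x^2 - 9687x - 56655/2

write g with unknown coordinates in the stated basis and equate coefficients in (T − (-2)·I) g = f
solving from the highest basis element down gives g = (9/2)x^7 - 189x^5 - (939/2)x^4 + 3152x^3 + (21663/2)x^2 - 9687x - 56655/2
check: T g = 378x^5 + 945x^4 - 6300x^3 - 21663x^2 + 19374x + 56655
so T g − (-2)·g = 9x^7 + 6x^4 + 4x^3 = f ✓


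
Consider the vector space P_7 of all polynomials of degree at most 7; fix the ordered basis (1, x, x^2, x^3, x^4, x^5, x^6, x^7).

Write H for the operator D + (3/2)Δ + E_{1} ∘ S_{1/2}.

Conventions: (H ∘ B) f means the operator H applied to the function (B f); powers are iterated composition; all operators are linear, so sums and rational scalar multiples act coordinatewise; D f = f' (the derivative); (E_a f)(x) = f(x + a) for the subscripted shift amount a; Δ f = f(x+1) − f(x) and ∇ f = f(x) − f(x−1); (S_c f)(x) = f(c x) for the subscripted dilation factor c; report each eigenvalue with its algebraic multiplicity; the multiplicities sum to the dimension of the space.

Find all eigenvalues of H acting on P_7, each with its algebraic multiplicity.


λ = 1/128 (multiplicity 1), λ = 1/64 (multiplicity 1), λ = 1/32 (multiplicity 1), λ = 1/16 (multiplicity 1), λ = 1/8 (multiplicity 1), λ = 1/4 (multiplicity 1), λ = 1/2 (multiplicity 1), λ = 1 (multiplicity 1)

image of 1: 1
image of x: (1/2)x + 3
image of x^2: (1/4)x^2 + (11/2)x + 7/4
image of x^3: (1/8)x^3 + (63/8)x^2 + (39/8)x + 13/8
image of x^4: (1/16)x^4 + (41/4)x^3 + (75/8)x^2 + (25/4)x + 25/16
image of x^5: (1/32)x^5 + (405/32)x^4 + (245/16)x^3 + (245/16)x^2 + (245/32)x + 49/32
image of x^6: (1/64)x^6 + (483/32)x^5 + (1455/64)x^4 + (485/16)x^3 + (1455/64)x^2 + (291/32)x + 97/64
image of x^7: (1/128)x^7 + (2247/128)x^6 + (4053/128)x^5 + (6755/128)x^4 + (6755/128)x^3 + (4053/128)x^2 + (1351/128)x + 193/128
the matrix is upper triangular; its diagonal is (1, 1/2, 1/4, 1/8, 1/16, 1/32, 1/64, 1/128)
for a triangular matrix the eigenvalues are the diagonal entries, with algebraic multiplicity their repetition count


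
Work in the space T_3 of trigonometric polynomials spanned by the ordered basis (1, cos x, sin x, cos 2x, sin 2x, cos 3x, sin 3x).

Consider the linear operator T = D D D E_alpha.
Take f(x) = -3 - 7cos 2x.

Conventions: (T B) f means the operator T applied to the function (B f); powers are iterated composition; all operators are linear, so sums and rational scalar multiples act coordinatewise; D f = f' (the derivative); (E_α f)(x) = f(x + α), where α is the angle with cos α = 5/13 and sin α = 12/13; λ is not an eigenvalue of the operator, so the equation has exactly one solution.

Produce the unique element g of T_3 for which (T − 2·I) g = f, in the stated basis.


g(x) = 3/2 - (2177/3826)cos 2x - (1666/1913)sin 2x

write g with unknown coordinates in the stated basis and equate coefficients in (T − 2·I) g = f
solving from the highest basis element down gives g = 3/2 - (2177/3826)cos 2x - (1666/1913)sin 2x
check: T g = -(15568/1913)cos 2x - (3332/1913)sin 2x
so T g − 2·g = -3 - 7cos 2x = f ✓


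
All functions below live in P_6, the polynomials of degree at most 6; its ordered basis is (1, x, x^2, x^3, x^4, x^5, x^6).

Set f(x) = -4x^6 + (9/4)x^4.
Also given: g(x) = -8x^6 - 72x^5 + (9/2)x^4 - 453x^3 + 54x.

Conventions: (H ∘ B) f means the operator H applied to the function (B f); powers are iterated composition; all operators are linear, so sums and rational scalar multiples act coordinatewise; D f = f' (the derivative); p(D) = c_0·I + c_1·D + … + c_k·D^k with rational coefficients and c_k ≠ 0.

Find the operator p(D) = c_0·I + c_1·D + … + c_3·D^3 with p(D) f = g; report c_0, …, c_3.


c_0 = 2, c_1 = 3, c_2 = 0, c_3 = 1

D^0 f = -4x^6 + (9/4)x^4
D^1 f = -24x^5 + 9x^3
D^2 f = -120x^4 + 27x^2
D^3 f = -480x^3 + 54x
matching coefficients of g against c_0 f + c_1 Df + … from the top degree down determines the c_i
solution: c_0 = 2, c_1 = 3, c_2 = 0, c_3 = 1


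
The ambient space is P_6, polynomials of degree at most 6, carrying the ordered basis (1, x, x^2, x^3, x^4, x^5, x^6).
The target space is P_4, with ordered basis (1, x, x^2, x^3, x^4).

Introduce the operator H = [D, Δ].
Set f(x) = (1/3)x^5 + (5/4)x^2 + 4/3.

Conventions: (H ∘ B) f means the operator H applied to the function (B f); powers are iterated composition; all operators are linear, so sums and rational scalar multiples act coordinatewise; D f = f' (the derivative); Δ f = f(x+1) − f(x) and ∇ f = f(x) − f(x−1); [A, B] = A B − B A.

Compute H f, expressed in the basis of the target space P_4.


Δ f = (5/3)x^4 + (10/3)x^3 + (10/3)x^2 + (25/6)x + 19/12
D Δ f = (20/3)x^3 + 10x^2 + (20/3)x + 25/6
D f = (5/3)x^4 + (5/2)x
Δ D f = (20/3)x^3 + 10x^2 + (20/3)x + 25/6
[D, Δ] f = 0

the image equals g(x) = 0


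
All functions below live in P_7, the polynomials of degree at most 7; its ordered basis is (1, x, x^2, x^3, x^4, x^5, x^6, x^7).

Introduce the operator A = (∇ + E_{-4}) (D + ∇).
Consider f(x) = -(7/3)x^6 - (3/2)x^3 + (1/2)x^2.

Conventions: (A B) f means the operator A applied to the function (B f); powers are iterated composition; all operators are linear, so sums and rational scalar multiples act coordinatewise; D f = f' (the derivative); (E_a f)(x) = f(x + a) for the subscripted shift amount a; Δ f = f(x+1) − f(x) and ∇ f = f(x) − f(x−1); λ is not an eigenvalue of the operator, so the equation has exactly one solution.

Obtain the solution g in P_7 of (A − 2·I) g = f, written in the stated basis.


write g with unknown coordinates in the stated basis and equate coefficients in (A − 2·I) g = f
solving from the highest basis element down gives g = (7/6)x^6 + 7x^5 - (315/4)x^4 + (4769/12)x^3 + 2452x^2 - (140057/8)x + 47071/4
check: A g = 14x^5 - (315/2)x^4 + (2380/3)x^3 + (9809/2)x^2 - (140057/4)x + 47071/2
so A g − 2·g = -(7/3)x^6 - (3/2)x^3 + (1/2)x^2 = f ✓

the result is g(x) = (7/6)x^6 + 7x^5 - (315/4)x^4 + (4769/12)x^3 + 2452x^2 - (140057/8)x + 47071/4
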